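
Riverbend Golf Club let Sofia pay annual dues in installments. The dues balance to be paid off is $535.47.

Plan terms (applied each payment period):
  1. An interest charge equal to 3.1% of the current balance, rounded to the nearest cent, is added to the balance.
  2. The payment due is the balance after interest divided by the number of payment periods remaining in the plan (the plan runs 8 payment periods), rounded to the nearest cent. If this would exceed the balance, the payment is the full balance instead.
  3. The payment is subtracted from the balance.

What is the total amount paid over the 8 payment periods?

$615.82

Payment period 1: $535.47 +$16.60 interest = $552.07; pay $69.01 → $483.06
Payment period 2: $483.06 +$14.97 interest = $498.03; pay $71.15 → $426.88
Payment period 3: $426.88 +$13.23 interest = $440.11; pay $73.35 → $366.76
Payment period 4: $366.76 +$11.37 interest = $378.13; pay $75.63 → $302.50
Payment period 5: $302.50 +$9.38 interest = $311.88; pay $77.97 → $233.91
Payment period 6: $233.91 +$7.25 interest = $241.16; pay $80.39 → $160.77
Payment period 7: $160.77 +$4.98 interest = $165.75; pay $82.88 → $82.87
Payment period 8: $82.87 +$2.57 interest = $85.44; pay $85.44 → $0.00
Total paid: $615.82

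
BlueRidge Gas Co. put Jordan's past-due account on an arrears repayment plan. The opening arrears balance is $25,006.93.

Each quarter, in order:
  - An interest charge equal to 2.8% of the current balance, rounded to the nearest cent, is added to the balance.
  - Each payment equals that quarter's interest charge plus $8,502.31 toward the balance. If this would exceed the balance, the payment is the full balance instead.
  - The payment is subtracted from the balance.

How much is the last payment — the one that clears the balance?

$8,226.37

# | Opening | Interest | Payment | End bal
1 | $25,006.93 | $700.19 | $9,202.50 | $16,504.62
2 | $16,504.62 | $462.13 | $8,964.44 | $8,002.31
3 | $8,002.31 | $224.06 | $8,226.37 | $0.00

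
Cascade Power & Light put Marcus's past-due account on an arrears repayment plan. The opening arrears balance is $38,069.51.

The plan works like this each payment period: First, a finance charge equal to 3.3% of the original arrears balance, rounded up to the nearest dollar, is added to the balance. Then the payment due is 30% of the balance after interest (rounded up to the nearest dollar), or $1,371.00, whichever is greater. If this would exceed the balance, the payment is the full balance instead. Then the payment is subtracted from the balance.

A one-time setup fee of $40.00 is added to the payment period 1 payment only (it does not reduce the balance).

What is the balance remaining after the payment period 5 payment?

Payment period 1: opening $38,069.51; interest $1,257.00 → $39,326.51; payment $11,798.00 (+ $40.00 fee); balance $27,528.51
Payment period 2: opening $27,528.51; interest $1,257.00 → $28,785.51; payment $8,636.00; balance $20,149.51
Payment period 3: opening $20,149.51; interest $1,257.00 → $21,406.51; payment $6,422.00; balance $14,984.51
Payment period 4: opening $14,984.51; interest $1,257.00 → $16,241.51; payment $4,873.00; balance $11,368.51
Payment period 5: opening $11,368.51; interest $1,257.00 → $12,625.51; payment $3,788.00; balance $8,837.51

$8,837.51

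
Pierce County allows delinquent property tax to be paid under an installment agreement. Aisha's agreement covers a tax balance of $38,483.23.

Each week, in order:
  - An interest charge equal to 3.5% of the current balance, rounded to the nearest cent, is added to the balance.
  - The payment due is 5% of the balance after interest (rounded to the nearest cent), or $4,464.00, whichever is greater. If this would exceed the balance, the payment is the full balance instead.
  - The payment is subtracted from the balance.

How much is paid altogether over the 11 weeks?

# | Opening | Interest | Payment | End bal
1 | $38,483.23 | $1,346.91 | $4,464.00 | $35,366.14
2 | $35,366.14 | $1,237.81 | $4,464.00 | $32,139.95
3 | $32,139.95 | $1,124.90 | $4,464.00 | $28,800.85
4 | $28,800.85 | $1,008.03 | $4,464.00 | $25,344.88
5 | $25,344.88 | $887.07 | $4,464.00 | $21,767.95
6 | $21,767.95 | $761.88 | $4,464.00 | $18,065.83
7 | $18,065.83 | $632.30 | $4,464.00 | $14,234.13
8 | $14,234.13 | $498.19 | $4,464.00 | $10,268.32
9 | $10,268.32 | $359.39 | $4,464.00 | $6,163.71
10 | $6,163.71 | $215.73 | $4,464.00 | $1,915.44
11 | $1,915.44 | $67.04 | $1,982.48 | $0.00
Total paid: $46,622.48

$46,622.48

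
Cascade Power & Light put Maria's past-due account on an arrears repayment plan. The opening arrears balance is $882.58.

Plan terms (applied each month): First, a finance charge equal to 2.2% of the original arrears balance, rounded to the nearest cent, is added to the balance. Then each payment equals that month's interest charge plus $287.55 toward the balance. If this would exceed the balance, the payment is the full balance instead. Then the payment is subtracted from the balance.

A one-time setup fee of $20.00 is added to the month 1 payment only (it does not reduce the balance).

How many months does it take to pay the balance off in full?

Month 1: $882.58 +$19.42 interest = $902.00; pay $306.97 (+ $20.00 fee) → $595.03
Month 2: $595.03 +$19.42 interest = $614.45; pay $306.97 → $307.48
Month 3: $307.48 +$19.42 interest = $326.90; pay $306.97 → $19.93
Month 4: $19.93 +$19.42 interest = $39.35; pay $39.35 → $0.00
Balance reaches $0.00 in month 4.

4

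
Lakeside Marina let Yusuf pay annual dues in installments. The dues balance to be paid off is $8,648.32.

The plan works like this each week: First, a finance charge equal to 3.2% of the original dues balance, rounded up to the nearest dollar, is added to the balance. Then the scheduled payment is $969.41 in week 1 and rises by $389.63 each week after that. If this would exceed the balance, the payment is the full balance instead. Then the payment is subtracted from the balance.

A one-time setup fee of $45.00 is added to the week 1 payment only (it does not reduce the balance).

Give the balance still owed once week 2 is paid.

# | Opening | Interest | Payment | Fee | End bal
1 | $8,648.32 | $277.00 | $969.41 | $45.00 | $7,955.91
2 | $7,955.91 | $277.00 | $1,359.04 | — | $6,873.87

$6,873.87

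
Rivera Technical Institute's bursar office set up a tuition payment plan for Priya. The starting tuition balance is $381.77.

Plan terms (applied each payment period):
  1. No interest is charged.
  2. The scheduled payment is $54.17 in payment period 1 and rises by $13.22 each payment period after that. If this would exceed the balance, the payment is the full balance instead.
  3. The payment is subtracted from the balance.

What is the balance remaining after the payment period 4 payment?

$85.77

Payment period 1: $381.77 − $54.17 → $327.60
Payment period 2: $327.60 − $67.39 → $260.21
Payment period 3: $260.21 − $80.61 → $179.60
Payment period 4: $179.60 − $93.83 → $85.77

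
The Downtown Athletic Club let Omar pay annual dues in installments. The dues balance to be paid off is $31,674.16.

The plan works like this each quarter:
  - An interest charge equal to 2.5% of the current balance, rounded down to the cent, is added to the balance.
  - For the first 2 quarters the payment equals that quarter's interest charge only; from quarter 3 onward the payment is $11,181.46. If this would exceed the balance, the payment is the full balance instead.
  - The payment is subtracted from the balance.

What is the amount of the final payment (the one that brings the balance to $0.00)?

$10,901.08

Quarter 1: $31,674.16 +$791.85 interest = $32,466.01; pay $791.85 → $31,674.16
Quarter 2: $31,674.16 +$791.85 interest = $32,466.01; pay $791.85 → $31,674.16
Quarter 3: $31,674.16 +$791.85 interest = $32,466.01; pay $11,181.46 → $21,284.55
Quarter 4: $21,284.55 +$532.11 interest = $21,816.66; pay $11,181.46 → $10,635.20
Quarter 5: $10,635.20 +$265.88 interest = $10,901.08; pay $10,901.08 → $0.00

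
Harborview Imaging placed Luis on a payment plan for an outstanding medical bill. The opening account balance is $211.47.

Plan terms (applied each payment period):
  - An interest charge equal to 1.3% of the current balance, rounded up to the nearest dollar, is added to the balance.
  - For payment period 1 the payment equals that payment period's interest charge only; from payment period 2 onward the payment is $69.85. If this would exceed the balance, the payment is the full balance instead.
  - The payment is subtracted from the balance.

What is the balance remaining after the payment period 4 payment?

Payment period 1: opening $211.47; interest $3.00 → $214.47; payment $3.00; balance $211.47
Payment period 2: opening $211.47; interest $3.00 → $214.47; payment $69.85; balance $144.62
Payment period 3: opening $144.62; interest $2.00 → $146.62; payment $69.85; balance $76.77
Payment period 4: opening $76.77; interest $1.00 → $77.77; payment $69.85; balance $7.92

$7.92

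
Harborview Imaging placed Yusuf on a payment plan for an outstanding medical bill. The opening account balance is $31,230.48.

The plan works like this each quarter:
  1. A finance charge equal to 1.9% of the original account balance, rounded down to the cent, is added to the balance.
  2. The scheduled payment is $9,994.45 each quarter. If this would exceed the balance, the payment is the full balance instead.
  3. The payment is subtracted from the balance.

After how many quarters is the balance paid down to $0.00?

Quarter 1: $31,230.48 +$593.37 interest = $31,823.85; pay $9,994.45 → $21,829.40
Quarter 2: $21,829.40 +$593.37 interest = $22,422.77; pay $9,994.45 → $12,428.32
Quarter 3: $12,428.32 +$593.37 interest = $13,021.69; pay $9,994.45 → $3,027.24
Quarter 4: $3,027.24 +$593.37 interest = $3,620.61; pay $3,620.61 → $0.00
Balance reaches $0.00 in quarter 4.

4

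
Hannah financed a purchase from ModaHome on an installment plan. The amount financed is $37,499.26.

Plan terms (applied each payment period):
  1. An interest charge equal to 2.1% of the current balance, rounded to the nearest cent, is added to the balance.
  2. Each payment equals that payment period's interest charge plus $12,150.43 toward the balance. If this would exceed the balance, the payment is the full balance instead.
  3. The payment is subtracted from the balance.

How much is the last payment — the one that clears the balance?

$1,069.98

Payment period 1: opening $37,499.26; interest $787.48 → $38,286.74; payment $12,937.91; balance $25,348.83
Payment period 2: opening $25,348.83; interest $532.33 → $25,881.16; payment $12,682.76; balance $13,198.40
Payment period 3: opening $13,198.40; interest $277.17 → $13,475.57; payment $12,427.60; balance $1,047.97
Payment period 4: opening $1,047.97; interest $22.01 → $1,069.98; payment $1,069.98; balance $0.00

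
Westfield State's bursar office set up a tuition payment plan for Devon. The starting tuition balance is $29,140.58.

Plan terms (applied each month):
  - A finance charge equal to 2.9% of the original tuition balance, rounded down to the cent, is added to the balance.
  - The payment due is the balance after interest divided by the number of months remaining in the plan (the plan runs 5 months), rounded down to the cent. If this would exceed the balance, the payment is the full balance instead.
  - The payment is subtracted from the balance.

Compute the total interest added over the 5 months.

$4,225.35

# | Opening | Interest | Payment | End bal
1 | $29,140.58 | $845.07 | $5,997.13 | $23,988.52
2 | $23,988.52 | $845.07 | $6,208.39 | $18,625.20
3 | $18,625.20 | $845.07 | $6,490.09 | $12,980.18
4 | $12,980.18 | $845.07 | $6,912.62 | $6,912.63
5 | $6,912.63 | $845.07 | $7,757.70 | $0.00
Total interest: $845.07 + $845.07 + $845.07 + $845.07 + $845.07 = $4,225.35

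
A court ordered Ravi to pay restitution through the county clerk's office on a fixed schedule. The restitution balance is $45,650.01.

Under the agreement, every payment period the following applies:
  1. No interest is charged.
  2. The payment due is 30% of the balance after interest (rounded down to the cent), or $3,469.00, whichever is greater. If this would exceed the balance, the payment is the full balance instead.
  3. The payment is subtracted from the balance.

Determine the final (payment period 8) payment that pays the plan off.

$553.58

Payment period 1: $45,650.01 − $13,695.00 → $31,955.01
Payment period 2: $31,955.01 − $9,586.50 → $22,368.51
Payment period 3: $22,368.51 − $6,710.55 → $15,657.96
Payment period 4: $15,657.96 − $4,697.38 → $10,960.58
Payment period 5: $10,960.58 − $3,469.00 → $7,491.58
Payment period 6: $7,491.58 − $3,469.00 → $4,022.58
Payment period 7: $4,022.58 − $3,469.00 → $553.58
Payment period 8: $553.58 − $553.58 → $0.00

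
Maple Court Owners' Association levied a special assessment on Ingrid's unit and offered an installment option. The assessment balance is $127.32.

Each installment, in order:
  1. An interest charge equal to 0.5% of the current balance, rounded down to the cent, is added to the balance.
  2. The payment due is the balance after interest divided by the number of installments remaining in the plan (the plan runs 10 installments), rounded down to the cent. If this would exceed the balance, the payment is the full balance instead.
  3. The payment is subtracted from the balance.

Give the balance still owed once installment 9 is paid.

$13.32

Installment 1: $127.32 +$0.63 interest = $127.95; pay $12.79 → $115.16
Installment 2: $115.16 +$0.57 interest = $115.73; pay $12.85 → $102.88
Installment 3: $102.88 +$0.51 interest = $103.39; pay $12.92 → $90.47
Installment 4: $90.47 +$0.45 interest = $90.92; pay $12.98 → $77.94
Installment 5: $77.94 +$0.38 interest = $78.32; pay $13.05 → $65.27
Installment 6: $65.27 +$0.32 interest = $65.59; pay $13.11 → $52.48
Installment 7: $52.48 +$0.26 interest = $52.74; pay $13.18 → $39.56
Installment 8: $39.56 +$0.19 interest = $39.75; pay $13.25 → $26.50
Installment 9: $26.50 +$0.13 interest = $26.63; pay $13.31 → $13.32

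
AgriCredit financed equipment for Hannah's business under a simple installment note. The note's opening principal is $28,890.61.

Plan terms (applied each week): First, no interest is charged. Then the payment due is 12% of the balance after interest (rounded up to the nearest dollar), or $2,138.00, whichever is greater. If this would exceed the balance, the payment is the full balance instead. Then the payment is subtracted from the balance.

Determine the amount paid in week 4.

Week 1: opening $28,890.61; payment $3,467.00; balance $25,423.61
Week 2: opening $25,423.61; payment $3,051.00; balance $22,372.61
Week 3: opening $22,372.61; payment $2,685.00; balance $19,687.61
Week 4: opening $19,687.61; payment $2,363.00; balance $17,324.61

$2,363.00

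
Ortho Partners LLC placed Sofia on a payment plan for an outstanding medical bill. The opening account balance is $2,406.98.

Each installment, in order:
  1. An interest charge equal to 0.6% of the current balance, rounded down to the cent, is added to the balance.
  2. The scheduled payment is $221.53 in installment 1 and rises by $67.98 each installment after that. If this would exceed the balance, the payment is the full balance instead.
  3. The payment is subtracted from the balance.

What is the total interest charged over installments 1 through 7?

$60.34

Installment 1: opening $2,406.98; interest $14.44 → $2,421.42; payment $221.53; balance $2,199.89
Installment 2: opening $2,199.89; interest $13.19 → $2,213.08; payment $289.51; balance $1,923.57
Installment 3: opening $1,923.57; interest $11.54 → $1,935.11; payment $357.49; balance $1,577.62
Installment 4: opening $1,577.62; interest $9.46 → $1,587.08; payment $425.47; balance $1,161.61
Installment 5: opening $1,161.61; interest $6.96 → $1,168.57; payment $493.45; balance $675.12
Installment 6: opening $675.12; interest $4.05 → $679.17; payment $561.43; balance $117.74
Installment 7: opening $117.74; interest $0.70 → $118.44; payment $118.44; balance $0.00
Total interest: $14.44 + $13.19 + $11.54 + $9.46 + $6.96 + $4.05 + $0.70 = $60.34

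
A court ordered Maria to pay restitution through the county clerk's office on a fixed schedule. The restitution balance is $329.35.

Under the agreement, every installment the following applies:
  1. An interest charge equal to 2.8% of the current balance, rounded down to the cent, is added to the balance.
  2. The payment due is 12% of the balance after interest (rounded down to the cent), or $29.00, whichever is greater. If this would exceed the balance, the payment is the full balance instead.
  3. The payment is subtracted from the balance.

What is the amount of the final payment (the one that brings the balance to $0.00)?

$19.56

# | Opening | Interest | Payment | End bal
1 | $329.35 | $9.22 | $40.62 | $297.95
2 | $297.95 | $8.34 | $36.75 | $269.54
3 | $269.54 | $7.54 | $33.24 | $243.84
4 | $243.84 | $6.82 | $30.07 | $220.59
5 | $220.59 | $6.17 | $29.00 | $197.76
6 | $197.76 | $5.53 | $29.00 | $174.29
7 | $174.29 | $4.88 | $29.00 | $150.17
8 | $150.17 | $4.20 | $29.00 | $125.37
9 | $125.37 | $3.51 | $29.00 | $99.88
10 | $99.88 | $2.79 | $29.00 | $73.67
11 | $73.67 | $2.06 | $29.00 | $46.73
12 | $46.73 | $1.30 | $29.00 | $19.03
13 | $19.03 | $0.53 | $19.56 | $0.00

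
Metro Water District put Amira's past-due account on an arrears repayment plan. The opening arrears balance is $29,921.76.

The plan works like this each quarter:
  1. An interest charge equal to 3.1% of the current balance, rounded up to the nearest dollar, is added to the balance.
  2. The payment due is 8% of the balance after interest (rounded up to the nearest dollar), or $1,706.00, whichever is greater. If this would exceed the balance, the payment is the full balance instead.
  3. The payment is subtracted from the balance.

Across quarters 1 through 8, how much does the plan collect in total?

$16,534.00

# | Opening | Interest | Payment | End bal
1 | $29,921.76 | $928.00 | $2,468.00 | $28,381.76
2 | $28,381.76 | $880.00 | $2,341.00 | $26,920.76
3 | $26,920.76 | $835.00 | $2,221.00 | $25,534.76
4 | $25,534.76 | $792.00 | $2,107.00 | $24,219.76
5 | $24,219.76 | $751.00 | $1,998.00 | $22,972.76
6 | $22,972.76 | $713.00 | $1,895.00 | $21,790.76
7 | $21,790.76 | $676.00 | $1,798.00 | $20,668.76
8 | $20,668.76 | $641.00 | $1,706.00 | $19,603.76
Total paid: $16,534.00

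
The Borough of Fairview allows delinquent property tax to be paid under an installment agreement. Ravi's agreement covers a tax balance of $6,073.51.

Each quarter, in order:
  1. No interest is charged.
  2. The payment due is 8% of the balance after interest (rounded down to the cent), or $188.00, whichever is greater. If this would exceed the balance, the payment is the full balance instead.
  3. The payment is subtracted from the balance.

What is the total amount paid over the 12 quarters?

Quarter 1: $6,073.51 − $485.88 → $5,587.63
Quarter 2: $5,587.63 − $447.01 → $5,140.62
Quarter 3: $5,140.62 − $411.24 → $4,729.38
Quarter 4: $4,729.38 − $378.35 → $4,351.03
Quarter 5: $4,351.03 − $348.08 → $4,002.95
Quarter 6: $4,002.95 − $320.23 → $3,682.72
Quarter 7: $3,682.72 − $294.61 → $3,388.11
Quarter 8: $3,388.11 − $271.04 → $3,117.07
Quarter 9: $3,117.07 − $249.36 → $2,867.71
Quarter 10: $2,867.71 − $229.41 → $2,638.30
Quarter 11: $2,638.30 − $211.06 → $2,427.24
Quarter 12: $2,427.24 − $194.17 → $2,233.07
Total paid: $3,840.44

$3,840.44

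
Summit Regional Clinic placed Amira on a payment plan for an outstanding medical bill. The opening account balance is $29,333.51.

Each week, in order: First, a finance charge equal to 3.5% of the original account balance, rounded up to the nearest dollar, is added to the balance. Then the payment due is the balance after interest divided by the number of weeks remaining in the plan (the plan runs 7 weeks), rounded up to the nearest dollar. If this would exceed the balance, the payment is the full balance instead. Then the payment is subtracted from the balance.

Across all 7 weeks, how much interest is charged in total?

Week 1: opening $29,333.51; interest $1,027.00 → $30,360.51; payment $4,338.00; balance $26,022.51
Week 2: opening $26,022.51; interest $1,027.00 → $27,049.51; payment $4,509.00; balance $22,540.51
Week 3: opening $22,540.51; interest $1,027.00 → $23,567.51; payment $4,714.00; balance $18,853.51
Week 4: opening $18,853.51; interest $1,027.00 → $19,880.51; payment $4,971.00; balance $14,909.51
Week 5: opening $14,909.51; interest $1,027.00 → $15,936.51; payment $5,313.00; balance $10,623.51
Week 6: opening $10,623.51; interest $1,027.00 → $11,650.51; payment $5,826.00; balance $5,824.51
Week 7: opening $5,824.51; interest $1,027.00 → $6,851.51; payment $6,851.51; balance $0.00
Total interest: $1,027.00 + $1,027.00 + $1,027.00 + $1,027.00 + $1,027.00 + $1,027.00 + $1,027.00 = $7,189.00

$7,189.00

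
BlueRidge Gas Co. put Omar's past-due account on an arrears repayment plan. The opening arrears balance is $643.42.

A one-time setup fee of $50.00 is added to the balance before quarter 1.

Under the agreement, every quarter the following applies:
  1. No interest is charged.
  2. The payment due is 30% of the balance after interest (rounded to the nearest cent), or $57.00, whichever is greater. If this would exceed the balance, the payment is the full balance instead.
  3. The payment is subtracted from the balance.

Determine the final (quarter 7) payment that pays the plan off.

$52.49

Quarter 1: opening $693.42; payment $208.03; balance $485.39
Quarter 2: opening $485.39; payment $145.62; balance $339.77
Quarter 3: opening $339.77; payment $101.93; balance $237.84
Quarter 4: opening $237.84; payment $71.35; balance $166.49
Quarter 5: opening $166.49; payment $57.00; balance $109.49
Quarter 6: opening $109.49; payment $57.00; balance $52.49
Quarter 7: opening $52.49; payment $52.49; balance $0.00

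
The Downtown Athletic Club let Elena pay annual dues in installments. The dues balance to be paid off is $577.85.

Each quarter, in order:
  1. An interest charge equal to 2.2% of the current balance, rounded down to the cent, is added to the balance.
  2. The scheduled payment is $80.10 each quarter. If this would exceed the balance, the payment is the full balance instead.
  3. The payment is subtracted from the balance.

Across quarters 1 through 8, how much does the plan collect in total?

$636.13

Quarter 1: $577.85 +$12.71 interest = $590.56; pay $80.10 → $510.46
Quarter 2: $510.46 +$11.23 interest = $521.69; pay $80.10 → $441.59
Quarter 3: $441.59 +$9.71 interest = $451.30; pay $80.10 → $371.20
Quarter 4: $371.20 +$8.16 interest = $379.36; pay $80.10 → $299.26
Quarter 5: $299.26 +$6.58 interest = $305.84; pay $80.10 → $225.74
Quarter 6: $225.74 +$4.96 interest = $230.70; pay $80.10 → $150.60
Quarter 7: $150.60 +$3.31 interest = $153.91; pay $80.10 → $73.81
Quarter 8: $73.81 +$1.62 interest = $75.43; pay $75.43 → $0.00
Total paid: $636.13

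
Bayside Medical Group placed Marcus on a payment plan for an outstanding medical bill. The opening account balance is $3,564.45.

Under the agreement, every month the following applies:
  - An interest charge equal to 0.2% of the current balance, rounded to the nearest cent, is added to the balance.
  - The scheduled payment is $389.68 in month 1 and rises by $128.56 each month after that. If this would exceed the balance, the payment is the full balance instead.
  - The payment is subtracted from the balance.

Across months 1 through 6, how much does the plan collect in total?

Month 1: $3,564.45 +$7.13 interest = $3,571.58; pay $389.68 → $3,181.90
Month 2: $3,181.90 +$6.36 interest = $3,188.26; pay $518.24 → $2,670.02
Month 3: $2,670.02 +$5.34 interest = $2,675.36; pay $646.80 → $2,028.56
Month 4: $2,028.56 +$4.06 interest = $2,032.62; pay $775.36 → $1,257.26
Month 5: $1,257.26 +$2.51 interest = $1,259.77; pay $903.92 → $355.85
Month 6: $355.85 +$0.71 interest = $356.56; pay $356.56 → $0.00
Total paid: $3,590.56

$3,590.56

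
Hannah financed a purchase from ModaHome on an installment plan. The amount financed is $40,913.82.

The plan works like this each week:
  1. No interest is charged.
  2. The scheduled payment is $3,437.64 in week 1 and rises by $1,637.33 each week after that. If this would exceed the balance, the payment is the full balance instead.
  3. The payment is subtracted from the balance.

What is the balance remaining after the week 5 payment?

$7,352.32

Week 1: $40,913.82 − $3,437.64 → $37,476.18
Week 2: $37,476.18 − $5,074.97 → $32,401.21
Week 3: $32,401.21 − $6,712.30 → $25,688.91
Week 4: $25,688.91 − $8,349.63 → $17,339.28
Week 5: $17,339.28 − $9,986.96 → $7,352.32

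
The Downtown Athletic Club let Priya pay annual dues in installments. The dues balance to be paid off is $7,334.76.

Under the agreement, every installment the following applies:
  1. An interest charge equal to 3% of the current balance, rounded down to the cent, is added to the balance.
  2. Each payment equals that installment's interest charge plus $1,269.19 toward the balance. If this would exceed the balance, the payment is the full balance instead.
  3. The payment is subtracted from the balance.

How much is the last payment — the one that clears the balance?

# | Opening | Interest | Payment | End bal
1 | $7,334.76 | $220.04 | $1,489.23 | $6,065.57
2 | $6,065.57 | $181.96 | $1,451.15 | $4,796.38
3 | $4,796.38 | $143.89 | $1,413.08 | $3,527.19
4 | $3,527.19 | $105.81 | $1,375.00 | $2,258.00
5 | $2,258.00 | $67.74 | $1,336.93 | $988.81
6 | $988.81 | $29.66 | $1,018.47 | $0.00

$1,018.47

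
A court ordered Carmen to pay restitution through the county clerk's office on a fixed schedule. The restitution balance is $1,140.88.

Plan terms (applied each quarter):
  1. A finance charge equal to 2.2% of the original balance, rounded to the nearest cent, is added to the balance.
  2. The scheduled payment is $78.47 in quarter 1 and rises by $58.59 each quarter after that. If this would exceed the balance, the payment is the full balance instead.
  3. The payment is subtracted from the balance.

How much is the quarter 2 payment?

Quarter 1: $1,140.88 +$25.10 interest = $1,165.98; pay $78.47 → $1,087.51
Quarter 2: $1,087.51 +$25.10 interest = $1,112.61; pay $137.06 → $975.55

$137.06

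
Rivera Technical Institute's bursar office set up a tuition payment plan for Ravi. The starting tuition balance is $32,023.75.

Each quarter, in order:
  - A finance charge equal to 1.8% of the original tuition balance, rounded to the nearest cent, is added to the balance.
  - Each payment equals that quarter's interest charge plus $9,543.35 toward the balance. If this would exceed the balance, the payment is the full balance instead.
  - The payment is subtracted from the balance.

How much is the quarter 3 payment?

Quarter 1: $32,023.75 +$576.43 interest = $32,600.18; pay $10,119.78 → $22,480.40
Quarter 2: $22,480.40 +$576.43 interest = $23,056.83; pay $10,119.78 → $12,937.05
Quarter 3: $12,937.05 +$576.43 interest = $13,513.48; pay $10,119.78 → $3,393.70

$10,119.78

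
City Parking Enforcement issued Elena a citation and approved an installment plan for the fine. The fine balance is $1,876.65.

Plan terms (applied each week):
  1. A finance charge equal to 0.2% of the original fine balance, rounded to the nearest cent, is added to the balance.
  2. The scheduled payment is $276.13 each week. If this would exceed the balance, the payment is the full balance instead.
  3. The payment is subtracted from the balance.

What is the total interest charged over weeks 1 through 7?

$26.25

Week 1: $1,876.65 +$3.75 interest = $1,880.40; pay $276.13 → $1,604.27
Week 2: $1,604.27 +$3.75 interest = $1,608.02; pay $276.13 → $1,331.89
Week 3: $1,331.89 +$3.75 interest = $1,335.64; pay $276.13 → $1,059.51
Week 4: $1,059.51 +$3.75 interest = $1,063.26; pay $276.13 → $787.13
Week 5: $787.13 +$3.75 interest = $790.88; pay $276.13 → $514.75
Week 6: $514.75 +$3.75 interest = $518.50; pay $276.13 → $242.37
Week 7: $242.37 +$3.75 interest = $246.12; pay $246.12 → $0.00
Total interest: $3.75 + $3.75 + $3.75 + $3.75 + $3.75 + $3.75 + $3.75 = $26.25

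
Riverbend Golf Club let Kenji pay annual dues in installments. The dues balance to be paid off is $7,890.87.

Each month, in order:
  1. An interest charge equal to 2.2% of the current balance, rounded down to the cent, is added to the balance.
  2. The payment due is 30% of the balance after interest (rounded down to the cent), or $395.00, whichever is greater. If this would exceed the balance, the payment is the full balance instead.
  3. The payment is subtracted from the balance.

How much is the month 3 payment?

$1,238.21

Month 1: opening $7,890.87; interest $173.59 → $8,064.46; payment $2,419.33; balance $5,645.13
Month 2: opening $5,645.13; interest $124.19 → $5,769.32; payment $1,730.79; balance $4,038.53
Month 3: opening $4,038.53; interest $88.84 → $4,127.37; payment $1,238.21; balance $2,889.16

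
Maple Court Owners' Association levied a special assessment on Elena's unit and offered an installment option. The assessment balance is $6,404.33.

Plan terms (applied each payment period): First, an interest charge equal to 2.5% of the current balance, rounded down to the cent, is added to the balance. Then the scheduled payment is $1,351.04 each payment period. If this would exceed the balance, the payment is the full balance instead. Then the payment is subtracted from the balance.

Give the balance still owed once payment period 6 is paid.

$0.00

Payment period 1: $6,404.33 +$160.10 interest = $6,564.43; pay $1,351.04 → $5,213.39
Payment period 2: $5,213.39 +$130.33 interest = $5,343.72; pay $1,351.04 → $3,992.68
Payment period 3: $3,992.68 +$99.81 interest = $4,092.49; pay $1,351.04 → $2,741.45
Payment period 4: $2,741.45 +$68.53 interest = $2,809.98; pay $1,351.04 → $1,458.94
Payment period 5: $1,458.94 +$36.47 interest = $1,495.41; pay $1,351.04 → $144.37
Payment period 6: $144.37 +$3.60 interest = $147.97; pay $147.97 → $0.00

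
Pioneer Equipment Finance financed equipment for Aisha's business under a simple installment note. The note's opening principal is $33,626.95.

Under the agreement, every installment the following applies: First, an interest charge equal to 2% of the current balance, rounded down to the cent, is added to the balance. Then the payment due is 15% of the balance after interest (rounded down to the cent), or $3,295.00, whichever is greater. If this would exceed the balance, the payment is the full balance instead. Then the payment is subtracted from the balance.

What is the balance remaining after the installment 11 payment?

Installment 1: $33,626.95 +$672.53 interest = $34,299.48; pay $5,144.92 → $29,154.56
Installment 2: $29,154.56 +$583.09 interest = $29,737.65; pay $4,460.64 → $25,277.01
Installment 3: $25,277.01 +$505.54 interest = $25,782.55; pay $3,867.38 → $21,915.17
Installment 4: $21,915.17 +$438.30 interest = $22,353.47; pay $3,353.02 → $19,000.45
Installment 5: $19,000.45 +$380.00 interest = $19,380.45; pay $3,295.00 → $16,085.45
Installment 6: $16,085.45 +$321.70 interest = $16,407.15; pay $3,295.00 → $13,112.15
Installment 7: $13,112.15 +$262.24 interest = $13,374.39; pay $3,295.00 → $10,079.39
Installment 8: $10,079.39 +$201.58 interest = $10,280.97; pay $3,295.00 → $6,985.97
Installment 9: $6,985.97 +$139.71 interest = $7,125.68; pay $3,295.00 → $3,830.68
Installment 10: $3,830.68 +$76.61 interest = $3,907.29; pay $3,295.00 → $612.29
Installment 11: $612.29 +$12.24 interest = $624.53; pay $624.53 → $0.00

$0.00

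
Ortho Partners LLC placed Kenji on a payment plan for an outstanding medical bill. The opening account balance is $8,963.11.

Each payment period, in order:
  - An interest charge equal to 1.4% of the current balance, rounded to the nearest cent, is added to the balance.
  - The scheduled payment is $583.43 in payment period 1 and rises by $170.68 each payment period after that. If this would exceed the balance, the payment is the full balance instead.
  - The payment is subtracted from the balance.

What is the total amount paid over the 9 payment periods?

Payment period 1: $8,963.11 +$125.48 interest = $9,088.59; pay $583.43 → $8,505.16
Payment period 2: $8,505.16 +$119.07 interest = $8,624.23; pay $754.11 → $7,870.12
Payment period 3: $7,870.12 +$110.18 interest = $7,980.30; pay $924.79 → $7,055.51
Payment period 4: $7,055.51 +$98.78 interest = $7,154.29; pay $1,095.47 → $6,058.82
Payment period 5: $6,058.82 +$84.82 interest = $6,143.64; pay $1,266.15 → $4,877.49
Payment period 6: $4,877.49 +$68.28 interest = $4,945.77; pay $1,436.83 → $3,508.94
Payment period 7: $3,508.94 +$49.13 interest = $3,558.07; pay $1,607.51 → $1,950.56
Payment period 8: $1,950.56 +$27.31 interest = $1,977.87; pay $1,778.19 → $199.68
Payment period 9: $199.68 +$2.80 interest = $202.48; pay $202.48 → $0.00
Total paid: $9,648.96

$9,648.96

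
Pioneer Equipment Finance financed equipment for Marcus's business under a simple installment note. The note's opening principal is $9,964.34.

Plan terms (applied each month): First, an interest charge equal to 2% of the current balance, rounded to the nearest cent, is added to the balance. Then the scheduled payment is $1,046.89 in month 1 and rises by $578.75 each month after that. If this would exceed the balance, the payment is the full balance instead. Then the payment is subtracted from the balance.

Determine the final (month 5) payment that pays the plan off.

$3,010.86

Month 1: opening $9,964.34; interest $199.29 → $10,163.63; payment $1,046.89; balance $9,116.74
Month 2: opening $9,116.74; interest $182.33 → $9,299.07; payment $1,625.64; balance $7,673.43
Month 3: opening $7,673.43; interest $153.47 → $7,826.90; payment $2,204.39; balance $5,622.51
Month 4: opening $5,622.51; interest $112.45 → $5,734.96; payment $2,783.14; balance $2,951.82
Month 5: opening $2,951.82; interest $59.04 → $3,010.86; payment $3,010.86; balance $0.00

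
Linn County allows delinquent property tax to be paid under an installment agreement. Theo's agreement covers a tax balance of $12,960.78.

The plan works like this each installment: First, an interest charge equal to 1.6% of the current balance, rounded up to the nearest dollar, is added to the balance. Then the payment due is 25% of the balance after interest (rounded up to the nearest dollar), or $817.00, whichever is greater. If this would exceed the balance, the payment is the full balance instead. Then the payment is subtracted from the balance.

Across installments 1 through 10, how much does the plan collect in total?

# | Opening | Interest | Payment | End bal
1 | $12,960.78 | $208.00 | $3,293.00 | $9,875.78
2 | $9,875.78 | $159.00 | $2,509.00 | $7,525.78
3 | $7,525.78 | $121.00 | $1,912.00 | $5,734.78
4 | $5,734.78 | $92.00 | $1,457.00 | $4,369.78
5 | $4,369.78 | $70.00 | $1,110.00 | $3,329.78
6 | $3,329.78 | $54.00 | $846.00 | $2,537.78
7 | $2,537.78 | $41.00 | $817.00 | $1,761.78
8 | $1,761.78 | $29.00 | $817.00 | $973.78
9 | $973.78 | $16.00 | $817.00 | $172.78
10 | $172.78 | $3.00 | $175.78 | $0.00
Total paid: $13,753.78

$13,753.78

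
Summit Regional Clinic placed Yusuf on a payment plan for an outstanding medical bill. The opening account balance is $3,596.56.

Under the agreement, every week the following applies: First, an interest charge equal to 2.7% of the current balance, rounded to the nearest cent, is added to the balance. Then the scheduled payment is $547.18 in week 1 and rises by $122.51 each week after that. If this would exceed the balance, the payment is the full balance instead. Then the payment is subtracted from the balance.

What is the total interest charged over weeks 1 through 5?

Week 1: $3,596.56 +$97.11 interest = $3,693.67; pay $547.18 → $3,146.49
Week 2: $3,146.49 +$84.96 interest = $3,231.45; pay $669.69 → $2,561.76
Week 3: $2,561.76 +$69.17 interest = $2,630.93; pay $792.20 → $1,838.73
Week 4: $1,838.73 +$49.65 interest = $1,888.38; pay $914.71 → $973.67
Week 5: $973.67 +$26.29 interest = $999.96; pay $999.96 → $0.00
Total interest: $97.11 + $84.96 + $69.17 + $49.65 + $26.29 = $327.18

$327.18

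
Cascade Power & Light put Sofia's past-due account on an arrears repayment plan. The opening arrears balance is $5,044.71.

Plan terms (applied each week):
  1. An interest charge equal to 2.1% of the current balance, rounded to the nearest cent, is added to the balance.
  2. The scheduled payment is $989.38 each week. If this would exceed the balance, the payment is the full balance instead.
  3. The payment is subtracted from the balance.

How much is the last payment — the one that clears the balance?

Week 1: opening $5,044.71; interest $105.94 → $5,150.65; payment $989.38; balance $4,161.27
Week 2: opening $4,161.27; interest $87.39 → $4,248.66; payment $989.38; balance $3,259.28
Week 3: opening $3,259.28; interest $68.44 → $3,327.72; payment $989.38; balance $2,338.34
Week 4: opening $2,338.34; interest $49.11 → $2,387.45; payment $989.38; balance $1,398.07
Week 5: opening $1,398.07; interest $29.36 → $1,427.43; payment $989.38; balance $438.05
Week 6: opening $438.05; interest $9.20 → $447.25; payment $447.25; balance $0.00

$447.25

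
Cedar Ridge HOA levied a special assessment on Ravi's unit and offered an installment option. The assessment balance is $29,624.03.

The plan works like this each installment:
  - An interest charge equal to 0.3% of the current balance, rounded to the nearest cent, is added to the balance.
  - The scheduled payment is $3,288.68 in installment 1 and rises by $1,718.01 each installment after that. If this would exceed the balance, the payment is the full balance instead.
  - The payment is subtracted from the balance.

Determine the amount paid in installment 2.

$5,006.69

# | Opening | Interest | Payment | End bal
1 | $29,624.03 | $88.87 | $3,288.68 | $26,424.22
2 | $26,424.22 | $79.27 | $5,006.69 | $21,496.80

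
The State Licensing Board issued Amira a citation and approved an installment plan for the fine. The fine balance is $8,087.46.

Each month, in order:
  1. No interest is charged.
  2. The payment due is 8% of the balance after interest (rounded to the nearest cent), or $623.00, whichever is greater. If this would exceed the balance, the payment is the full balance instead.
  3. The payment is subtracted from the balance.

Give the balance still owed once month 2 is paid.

Month 1: opening $8,087.46; payment $647.00; balance $7,440.46
Month 2: opening $7,440.46; payment $623.00; balance $6,817.46

$6,817.46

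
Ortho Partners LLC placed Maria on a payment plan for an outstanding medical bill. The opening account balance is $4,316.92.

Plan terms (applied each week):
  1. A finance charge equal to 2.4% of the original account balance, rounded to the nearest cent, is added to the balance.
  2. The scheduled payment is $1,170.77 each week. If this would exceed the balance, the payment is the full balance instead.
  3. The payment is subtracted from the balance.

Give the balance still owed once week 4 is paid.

Week 1: opening $4,316.92; interest $103.61 → $4,420.53; payment $1,170.77; balance $3,249.76
Week 2: opening $3,249.76; interest $103.61 → $3,353.37; payment $1,170.77; balance $2,182.60
Week 3: opening $2,182.60; interest $103.61 → $2,286.21; payment $1,170.77; balance $1,115.44
Week 4: opening $1,115.44; interest $103.61 → $1,219.05; payment $1,170.77; balance $48.28

$48.28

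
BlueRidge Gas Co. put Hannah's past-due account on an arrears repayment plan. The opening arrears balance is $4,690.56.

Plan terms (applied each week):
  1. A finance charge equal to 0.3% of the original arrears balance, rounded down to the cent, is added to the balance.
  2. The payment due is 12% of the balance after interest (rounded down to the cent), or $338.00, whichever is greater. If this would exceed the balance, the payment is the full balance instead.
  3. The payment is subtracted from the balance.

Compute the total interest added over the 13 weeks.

Week 1: opening $4,690.56; interest $14.07 → $4,704.63; payment $564.55; balance $4,140.08
Week 2: opening $4,140.08; interest $14.07 → $4,154.15; payment $498.49; balance $3,655.66
Week 3: opening $3,655.66; interest $14.07 → $3,669.73; payment $440.36; balance $3,229.37
Week 4: opening $3,229.37; interest $14.07 → $3,243.44; payment $389.21; balance $2,854.23
Week 5: opening $2,854.23; interest $14.07 → $2,868.30; payment $344.19; balance $2,524.11
Week 6: opening $2,524.11; interest $14.07 → $2,538.18; payment $338.00; balance $2,200.18
Week 7: opening $2,200.18; interest $14.07 → $2,214.25; payment $338.00; balance $1,876.25
Week 8: opening $1,876.25; interest $14.07 → $1,890.32; payment $338.00; balance $1,552.32
Week 9: opening $1,552.32; interest $14.07 → $1,566.39; payment $338.00; balance $1,228.39
Week 10: opening $1,228.39; interest $14.07 → $1,242.46; payment $338.00; balance $904.46
Week 11: opening $904.46; interest $14.07 → $918.53; payment $338.00; balance $580.53
Week 12: opening $580.53; interest $14.07 → $594.60; payment $338.00; balance $256.60
Week 13: opening $256.60; interest $14.07 → $270.67; payment $270.67; balance $0.00
Total interest: $14.07 + $14.07 + $14.07 + $14.07 + $14.07 + $14.07 + $14.07 + $14.07 + $14.07 + $14.07 + $14.07 + $14.07 + $14.07 = $182.91

$182.91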